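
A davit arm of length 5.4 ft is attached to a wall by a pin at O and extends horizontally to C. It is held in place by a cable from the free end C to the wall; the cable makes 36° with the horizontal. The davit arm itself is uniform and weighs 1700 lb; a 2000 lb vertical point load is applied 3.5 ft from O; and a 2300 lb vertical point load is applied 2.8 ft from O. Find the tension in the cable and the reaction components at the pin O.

ΣM about O: T·sin36°·5.4 − 1700·2.7 − 2000·3.5 − 2300·2.8 = 0 → T = 18030/(5.4·0.587785) = 5680.46 ≈ 5680 lb.
ΣF_x = 0: O_x − T·cos36° = 0 → O_x = 5680.46 × 0.809017 = 4596 lb.
ΣF_y = 0: O_y + T·sin36° − 1700 − 2000 − 2300 = 0 → O_y = 6000 − 5680.46 × 0.587785 = 2661 lb.

T = 5680 lb, O_x = 4596 lb, O_y = 2661 lb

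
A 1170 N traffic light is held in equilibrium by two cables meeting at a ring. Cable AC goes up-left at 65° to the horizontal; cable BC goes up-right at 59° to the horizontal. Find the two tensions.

T_AC = 726.9 N, T_BC = 596.4 N

ΣF_x = 0: −T_AC·cos65° + T_BC·cos59° = 0 → T_BC = 0.820557·T_AC.
ΣF_y = 0: T_AC·sin65° + T_BC·sin59° = 1170.
Substitute: T_AC·(0.906308 + 0.820557·0.857167) = 1170 → T_AC = 726.86 ≈ 726.9 N.
Then T_BC = 0.820557 × 726.86 = 596.4 N.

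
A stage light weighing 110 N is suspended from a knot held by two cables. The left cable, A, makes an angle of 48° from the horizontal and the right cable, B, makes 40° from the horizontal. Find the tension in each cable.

ΣF_x = 0: −T_A·cos48° + T_B·cos40° = 0 → T_B = 0.873488·T_A.
ΣF_y = 0: T_A·sin48° + T_B·sin40° = 110.
Substitute: T_A·(0.743145 + 0.873488·0.642788) = 110 → T_A = 84.3162 ≈ 84.32 N.
Then T_B = 0.873488 × 84.3162 = 73.65 N.

T_A = 84.32 N, T_B = 73.65 N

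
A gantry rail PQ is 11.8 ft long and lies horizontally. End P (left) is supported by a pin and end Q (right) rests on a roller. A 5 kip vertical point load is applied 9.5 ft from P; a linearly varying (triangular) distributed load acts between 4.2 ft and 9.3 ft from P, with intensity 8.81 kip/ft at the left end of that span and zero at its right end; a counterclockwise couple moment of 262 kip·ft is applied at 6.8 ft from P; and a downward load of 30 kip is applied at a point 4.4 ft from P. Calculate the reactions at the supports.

Resultant of the triangular load: ½ × 8.81 × 5.1 = 22.4655 kip, acting at 5.9 ft from P (one-third of the span from the peak).
Moments about P: Q_y·11.8 − 5·9.5 − (½·8.81·5.1)·5.9 + 262 − 30·4.4 = 0 → Q_y = 50.04645/11.8 = 4.24122 ≈ 4.241 kip.
ΣF_y = 0: P_y + 4.24122 − 5 − ½·8.81·5.1 − 30 = 0 → P_y = 53.22 kip.
ΣF_x = 0: no horizontal applied forces, so P_x = 0.

P_x = 0, P_y = 53.22 kip, Q_y = 4.241 kip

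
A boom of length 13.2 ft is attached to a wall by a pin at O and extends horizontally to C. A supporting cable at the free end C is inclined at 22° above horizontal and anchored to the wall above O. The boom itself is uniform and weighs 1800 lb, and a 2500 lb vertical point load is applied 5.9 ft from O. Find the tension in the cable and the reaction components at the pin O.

ΣM about O: T·sin22°·13.2 − 1800·6.6 − 2500·5.9 = 0 → T = 26630/(13.2·0.374607) = 5385.44 ≈ 5385 lb.
ΣF_x = 0: O_x − T·cos22° = 0 → O_x = 5385.44 × 0.927184 = 4993 lb.
ΣF_y = 0: O_y + T·sin22° − 1800 − 2500 = 0 → O_y = 4300 − 5385.44 × 0.374607 = 2283 lb.

T = 5385 lb, O_x = 4993 lb, O_y = 2283 lb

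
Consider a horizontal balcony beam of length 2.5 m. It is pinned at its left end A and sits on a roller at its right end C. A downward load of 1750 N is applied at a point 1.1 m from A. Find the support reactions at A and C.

A_x = 0, A_y = 980.0 N, C_y = 770.0 N

ΣM about A: C_y·2.5 − 1750·1.1 = 0 → C_y = 1925/2.5 = 770.0 N.
ΣF_y = 0: A_y + 770 − 1750 = 0 → A_y = 980.0 N.
ΣF_x = 0: no horizontal applied forces, so A_x = 0.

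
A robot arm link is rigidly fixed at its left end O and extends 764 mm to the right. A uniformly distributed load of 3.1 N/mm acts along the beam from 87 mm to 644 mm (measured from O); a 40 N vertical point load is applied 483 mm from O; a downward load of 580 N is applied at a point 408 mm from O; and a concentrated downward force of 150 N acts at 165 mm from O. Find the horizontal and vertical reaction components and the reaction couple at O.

O_x = 0, O_y = 2497 N, M_O = 911800 N·mm

Resultant of the distributed load: 3.1 × 557 = 1726.7 N at 365.5 mm from O.
ΣF_x = 0: O_x = 0.
ΣF_y = 0: O_y − 3.1·557 − 40 − 580 − 150 = 0 → O_y = 2497 N.
ΣM about O: M_O − (3.1·557)·365.5 − 40·483 − 580·408 − 150·165 = 0 → M_O = 911800 N·mm.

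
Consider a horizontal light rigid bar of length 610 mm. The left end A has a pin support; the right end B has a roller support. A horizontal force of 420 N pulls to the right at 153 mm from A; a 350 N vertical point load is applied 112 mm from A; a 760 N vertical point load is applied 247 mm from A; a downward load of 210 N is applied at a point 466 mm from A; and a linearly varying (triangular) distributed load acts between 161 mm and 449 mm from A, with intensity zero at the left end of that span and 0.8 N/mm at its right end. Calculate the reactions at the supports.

A_x = -420.0 N, A_y = 836.1 N, B_y = 599.1 N

Resultant of the triangular load: ½ × 0.8 × 288 = 115.2 N, acting at 353 mm from A (one-third of the span from the peak).
Taking moments about A: B_y·610 − 350·112 − 760·247 − 210·466 − (½·0.8·288)·353 = 0 → B_y = 365445.6/610 = 599.091 ≈ 599.1 N.
ΣF_y = 0: A_y + 599.091 − 350 − 760 − 210 − ½·0.8·288 = 0 → A_y = 836.1 N.
ΣF_x = 0: A_x + 420 = 0 → A_x = -420.0 N.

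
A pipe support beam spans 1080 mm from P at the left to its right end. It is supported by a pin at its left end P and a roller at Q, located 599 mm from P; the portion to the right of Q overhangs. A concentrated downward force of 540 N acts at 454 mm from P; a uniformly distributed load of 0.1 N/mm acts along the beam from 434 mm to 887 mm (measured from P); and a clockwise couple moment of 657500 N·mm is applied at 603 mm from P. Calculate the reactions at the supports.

P_x = 0, P_y = -971.6 N, Q_y = 1557 N

Resultant of the distributed load: 0.1 × 453 = 45.3 N at 660.5 mm from P.
Moments about P: Q_y·599 − 540·454 − (0.1·453)·660.5 − 657500 = 0 → Q_y = 932580.65/599 = 1556.9 ≈ 1557 N.
ΣF_y = 0: P_y + 1556.9 − 540 − 0.1·453 = 0 → P_y = -971.6 N.
ΣF_x = 0: no horizontal applied forces, so P_x = 0.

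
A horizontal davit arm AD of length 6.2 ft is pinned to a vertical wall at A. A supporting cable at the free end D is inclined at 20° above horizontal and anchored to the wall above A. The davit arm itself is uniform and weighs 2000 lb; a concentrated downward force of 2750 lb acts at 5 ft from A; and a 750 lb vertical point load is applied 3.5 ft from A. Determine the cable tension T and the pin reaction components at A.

T = 10650 lb, A_x = 10000 lb, A_y = 1859 lb

ΣM about A: T·sin20°·6.2 − 2000·3.1 − 2750·5 − 750·3.5 = 0 → T = 22575/(6.2·0.34202) = 10646 ≈ 10650 lb.
ΣF_x = 0: A_x − T·cos20° = 0 → A_x = 10646 × 0.939693 = 10000 lb.
ΣF_y = 0: A_y + T·sin20° − 2000 − 2750 − 750 = 0 → A_y = 5500 − 10646 × 0.34202 = 1859 lb.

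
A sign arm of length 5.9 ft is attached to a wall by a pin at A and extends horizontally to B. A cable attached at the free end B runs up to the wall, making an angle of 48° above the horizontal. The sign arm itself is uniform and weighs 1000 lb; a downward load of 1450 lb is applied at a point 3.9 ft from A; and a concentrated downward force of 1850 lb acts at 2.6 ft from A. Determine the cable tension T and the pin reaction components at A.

T = 3060 lb, A_x = 2047 lb, A_y = 2026 lb

ΣM about A: T·sin48°·5.9 − 1000·2.95 − 1450·3.9 − 1850·2.6 = 0 → T = 13415/(5.9·0.743145) = 3059.6 ≈ 3060 lb.
ΣF_x = 0: A_x − T·cos48° = 0 → A_x = 3059.6 × 0.669131 = 2047 lb.
ΣF_y = 0: A_y + T·sin48° − 1000 − 1450 − 1850 = 0 → A_y = 4300 − 3059.6 × 0.743145 = 2026 lb.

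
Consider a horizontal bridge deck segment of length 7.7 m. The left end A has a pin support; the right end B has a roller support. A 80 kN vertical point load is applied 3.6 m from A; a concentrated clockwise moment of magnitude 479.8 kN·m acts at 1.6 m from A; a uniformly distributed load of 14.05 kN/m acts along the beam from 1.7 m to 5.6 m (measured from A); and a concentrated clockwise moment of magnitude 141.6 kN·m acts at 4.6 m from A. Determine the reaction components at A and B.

A_x = 0, A_y = -9.283 kN, B_y = 144.1 kN

Resultant of the distributed load: 14.05 × 3.9 = 54.795 kN at 3.65 m from A.
ΣM about A: B_y·7.7 − 80·3.6 − 479.8 − (14.05·3.9)·3.65 − 141.6 = 0 → B_y = 1109.40175/7.7 = 144.078 ≈ 144.1 kN.
ΣF_y = 0: A_y + 144.078 − 80 − 14.05·3.9 = 0 → A_y = -9.283 kN.
ΣF_x = 0: no horizontal applied forces, so A_x = 0.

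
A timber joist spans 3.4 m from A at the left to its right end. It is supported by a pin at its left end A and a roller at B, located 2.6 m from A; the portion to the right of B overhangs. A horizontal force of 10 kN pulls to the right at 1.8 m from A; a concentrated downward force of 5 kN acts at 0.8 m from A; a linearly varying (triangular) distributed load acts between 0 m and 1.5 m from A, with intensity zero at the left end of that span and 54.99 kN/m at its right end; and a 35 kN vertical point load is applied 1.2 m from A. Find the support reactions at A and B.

A_x = -10.00 kN, A_y = 47.69 kN, B_y = 33.55 kN

Resultant of the triangular load: ½ × 54.99 × 1.5 = 41.2425 kN, acting at 1 m from A (one-third of the span from the peak).
Taking moments about A: B_y·2.6 − 5·0.8 − (½·54.99·1.5)·1 − 35·1.2 = 0 → B_y = 87.2425/2.6 = 33.5548 ≈ 33.55 kN.
ΣF_y = 0: A_y + 33.5548 − 5 − ½·54.99·1.5 − 35 = 0 → A_y = 47.69 kN.
ΣF_x = 0: A_x + 10 = 0 → A_x = -10.00 kN.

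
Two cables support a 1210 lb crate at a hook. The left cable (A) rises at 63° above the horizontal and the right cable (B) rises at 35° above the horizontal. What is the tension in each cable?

T_A = 1001 lb, T_B = 554.7 lb

ΣF_x = 0: −T_A·cos63° + T_B·cos35° = 0 → T_B = 0.55422·T_A.
ΣF_y = 0: T_A·sin63° + T_B·sin35° = 1210.
Substitute: T_A·(0.891007 + 0.55422·0.573576) = 1210 → T_A = 1000.91 ≈ 1001 lb.
Then T_B = 0.55422 × 1000.91 = 554.7 lb.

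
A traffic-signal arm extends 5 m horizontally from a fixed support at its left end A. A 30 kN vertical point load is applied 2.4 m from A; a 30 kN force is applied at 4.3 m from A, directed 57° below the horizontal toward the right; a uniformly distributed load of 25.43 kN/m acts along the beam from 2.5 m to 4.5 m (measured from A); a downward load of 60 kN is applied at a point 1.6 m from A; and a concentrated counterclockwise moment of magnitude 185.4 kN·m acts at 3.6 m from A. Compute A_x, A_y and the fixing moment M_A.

A_x = -16.34 kN, A_y = 166.0 kN, M_A = 268.8 kN·m

Resultant of the distributed load: 25.43 × 2 = 50.86 kN at 3.5 m from A.
ΣF_x = 0: A_x + 30·cos57° = 0 → A_x = -16.34 kN.
ΣF_y = 0: A_y − 30 − 30·sin57° − 25.43·2 − 60 = 0 → A_y = 166.0 kN.
ΣM about A: M_A − 30·2.4 − 30·sin57°·4.3 − (25.43·2)·3.5 − 60·1.6 + 185.4 = 0 → M_A = 268.8 kN·m.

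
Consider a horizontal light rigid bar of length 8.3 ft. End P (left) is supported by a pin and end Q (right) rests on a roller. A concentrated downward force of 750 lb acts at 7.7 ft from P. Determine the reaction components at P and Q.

P_x = 0, P_y = 54.22 lb, Q_y = 695.8 lb

ΣM about P: Q_y·8.3 − 750·7.7 = 0 → Q_y = 5775/8.3 = 695.783 ≈ 695.8 lb.
ΣF_y = 0: P_y + 695.783 − 750 = 0 → P_y = 54.22 lb.
ΣF_x = 0: no horizontal applied forces, so P_x = 0.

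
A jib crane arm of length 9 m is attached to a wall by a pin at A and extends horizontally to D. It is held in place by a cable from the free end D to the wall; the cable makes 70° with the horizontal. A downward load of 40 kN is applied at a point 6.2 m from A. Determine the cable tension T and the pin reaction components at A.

ΣM about A: T·sin70°·9 − 40·6.2 = 0 → T = 248/(9·0.939693) = 29.324 ≈ 29.32 kN.
ΣF_x = 0: A_x − T·cos70° = 0 → A_x = 29.324 × 0.34202 = 10.03 kN.
ΣF_y = 0: A_y + T·sin70° − 40 = 0 → A_y = 40 − 29.324 × 0.939693 = 12.44 kN.

T = 29.32 kN, A_x = 10.03 kN, A_y = 12.44 kN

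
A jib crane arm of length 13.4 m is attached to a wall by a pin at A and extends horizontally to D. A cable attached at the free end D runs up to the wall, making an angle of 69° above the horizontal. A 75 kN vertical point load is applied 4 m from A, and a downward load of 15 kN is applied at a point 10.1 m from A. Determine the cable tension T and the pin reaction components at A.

T = 36.09 kN, A_x = 12.93 kN, A_y = 56.31 kN

ΣM about A: T·sin69°·13.4 − 75·4 − 15·10.1 = 0 → T = 451.5/(13.4·0.93358) = 36.0912 ≈ 36.09 kN.
ΣF_x = 0: A_x − T·cos69° = 0 → A_x = 36.0912 × 0.358368 = 12.93 kN.
ΣF_y = 0: A_y + T·sin69° − 75 − 15 = 0 → A_y = 90 − 36.0912 × 0.93358 = 56.31 kN.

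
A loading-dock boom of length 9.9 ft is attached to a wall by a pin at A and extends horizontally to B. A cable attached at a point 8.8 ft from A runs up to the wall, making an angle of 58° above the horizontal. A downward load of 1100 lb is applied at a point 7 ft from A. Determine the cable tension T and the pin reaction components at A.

ΣM about A: T·sin58°·8.8 − 1100·7 = 0 → T = 7700/(8.8·0.848048) = 1031.78 ≈ 1032 lb.
ΣF_x = 0: A_x − T·cos58° = 0 → A_x = 1031.78 × 0.529919 = 546.8 lb.
ΣF_y = 0: A_y + T·sin58° − 1100 = 0 → A_y = 1100 − 1031.78 × 0.848048 = 225.0 lb.

T = 1032 lb, A_x = 546.8 lb, A_y = 225.0 lb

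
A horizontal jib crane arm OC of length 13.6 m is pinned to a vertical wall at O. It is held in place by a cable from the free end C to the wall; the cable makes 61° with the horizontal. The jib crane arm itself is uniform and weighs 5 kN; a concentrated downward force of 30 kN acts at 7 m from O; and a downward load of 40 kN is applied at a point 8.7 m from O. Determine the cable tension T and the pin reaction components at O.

T = 49.77 kN, O_x = 24.13 kN, O_y = 31.47 kN

ΣM about O: T·sin61°·13.6 − 5·6.8 − 30·7 − 40·8.7 = 0 → T = 592/(13.6·0.87462) = 49.7695 ≈ 49.77 kN.
ΣF_x = 0: O_x − T·cos61° = 0 → O_x = 49.7695 × 0.48481 = 24.13 kN.
ΣF_y = 0: O_y + T·sin61° − 5 − 30 − 40 = 0 → O_y = 75 − 49.7695 × 0.87462 = 31.47 kN.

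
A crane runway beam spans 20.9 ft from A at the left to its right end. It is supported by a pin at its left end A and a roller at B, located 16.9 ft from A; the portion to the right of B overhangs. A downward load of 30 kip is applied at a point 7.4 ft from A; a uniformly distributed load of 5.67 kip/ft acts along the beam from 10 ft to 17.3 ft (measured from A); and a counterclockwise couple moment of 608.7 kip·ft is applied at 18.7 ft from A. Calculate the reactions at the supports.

A_x = 0, A_y = 60.84 kip, B_y = 10.55 kip

Resultant of the distributed load: 5.67 × 7.3 = 41.391 kip at 13.65 ft from A.
Moments about A: B_y·16.9 − 30·7.4 − (5.67·7.3)·13.65 + 608.7 = 0 → B_y = 178.28715/16.9 = 10.5495 ≈ 10.55 kip.
ΣF_y = 0: A_y + 10.5495 − 30 − 5.67·7.3 = 0 → A_y = 60.84 kip.
ΣF_x = 0: no horizontal applied forces, so A_x = 0.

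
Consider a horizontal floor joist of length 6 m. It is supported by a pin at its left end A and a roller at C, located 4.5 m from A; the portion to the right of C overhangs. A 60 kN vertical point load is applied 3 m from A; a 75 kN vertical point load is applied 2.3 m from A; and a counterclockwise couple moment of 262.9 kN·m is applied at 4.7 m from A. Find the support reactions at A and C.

Taking moments about A: C_y·4.5 − 60·3 − 75·2.3 + 262.9 = 0 → C_y = 89.6/4.5 = 19.9111 ≈ 19.91 kN.
ΣF_y = 0: A_y + 19.9111 − 60 − 75 = 0 → A_y = 115.1 kN.
ΣF_x = 0: no horizontal applied forces, so A_x = 0.

A_x = 0, A_y = 115.1 kN, C_y = 19.91 kN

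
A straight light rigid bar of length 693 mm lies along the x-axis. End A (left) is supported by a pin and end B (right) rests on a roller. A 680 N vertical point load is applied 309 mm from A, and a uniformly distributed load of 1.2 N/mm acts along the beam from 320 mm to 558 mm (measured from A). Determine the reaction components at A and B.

Resultant of the distributed load: 1.2 × 238 = 285.6 N at 439 mm from A.
ΣM about A: B_y·693 − 680·309 − (1.2·238)·439 = 0 → B_y = 335498.4/693 = 484.125 ≈ 484.1 N.
ΣF_y = 0: A_y + 484.125 − 680 − 1.2·238 = 0 → A_y = 481.5 N.
ΣF_x = 0: no horizontal applied forces, so A_x = 0.

A_x = 0, A_y = 481.5 N, B_y = 484.1 N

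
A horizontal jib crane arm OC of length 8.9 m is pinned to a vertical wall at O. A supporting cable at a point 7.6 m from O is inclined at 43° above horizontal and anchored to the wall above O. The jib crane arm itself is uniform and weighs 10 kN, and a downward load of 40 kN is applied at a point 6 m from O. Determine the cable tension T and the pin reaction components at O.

T = 54.89 kN, O_x = 40.14 kN, O_y = 12.57 kN

ΣM about O: T·sin43°·7.6 − 10·4.45 − 40·6 = 0 → T = 284.5/(7.6·0.681998) = 54.889 ≈ 54.89 kN.
ΣF_x = 0: O_x − T·cos43° = 0 → O_x = 54.889 × 0.731354 = 40.14 kN.
ΣF_y = 0: O_y + T·sin43° − 10 − 40 = 0 → O_y = 50 − 54.889 × 0.681998 = 12.57 kN.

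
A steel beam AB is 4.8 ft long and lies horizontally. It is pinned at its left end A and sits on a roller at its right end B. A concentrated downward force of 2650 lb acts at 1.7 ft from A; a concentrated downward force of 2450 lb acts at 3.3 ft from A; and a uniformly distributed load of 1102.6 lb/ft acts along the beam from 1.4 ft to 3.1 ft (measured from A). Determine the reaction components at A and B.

A_x = 0, A_y = 3473 lb, B_y = 3502 lb

Resultant of the distributed load: 1102.6 × 1.7 = 1874.42 lb at 2.25 ft from A.
ΣM about A: B_y·4.8 − 2650·1.7 − 2450·3.3 − (1102.6·1.7)·2.25 = 0 → B_y = 16807.445/4.8 = 3501.55 ≈ 3502 lb.
ΣF_y = 0: A_y + 3501.55 − 2650 − 2450 − 1102.6·1.7 = 0 → A_y = 3473 lb.
ΣF_x = 0: no horizontal applied forces, so A_x = 0.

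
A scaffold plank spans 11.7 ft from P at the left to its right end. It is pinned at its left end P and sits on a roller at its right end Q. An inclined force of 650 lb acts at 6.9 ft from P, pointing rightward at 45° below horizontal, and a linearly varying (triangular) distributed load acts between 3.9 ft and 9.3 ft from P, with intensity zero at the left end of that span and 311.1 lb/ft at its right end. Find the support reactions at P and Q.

P_x = -459.6 lb, P_y = 490.1 lb, Q_y = 809.5 lb

Resultant of the triangular load: ½ × 311.1 × 5.4 = 839.97 lb, acting at 7.5 ft from P (one-third of the span from the peak).
Taking moments about P: Q_y·11.7 − 650·sin45°·6.9 − (½·311.1·5.4)·7.5 = 0 → Q_y = 9471.15/11.7 = 809.5 lb.
ΣF_y = 0: P_y + 809.5 − 650·sin45° − ½·311.1·5.4 = 0 → P_y = 490.1 lb.
ΣF_x = 0: P_x + 650·cos45° = 0 → P_x = -459.6 lb.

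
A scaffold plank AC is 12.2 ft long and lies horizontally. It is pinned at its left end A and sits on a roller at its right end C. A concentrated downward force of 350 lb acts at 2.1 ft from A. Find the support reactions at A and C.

A_x = 0, A_y = 289.8 lb, C_y = 60.25 lb

Taking moments about A: C_y·12.2 − 350·2.1 = 0 → C_y = 735/12.2 = 60.2459 ≈ 60.25 lb.
ΣF_y = 0: A_y + 60.2459 − 350 = 0 → A_y = 289.8 lb.
ΣF_x = 0: no horizontal applied forces, so A_x = 0.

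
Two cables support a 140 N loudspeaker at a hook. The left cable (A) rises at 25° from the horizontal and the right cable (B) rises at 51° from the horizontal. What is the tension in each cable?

ΣF_x = 0: −T_A·cos25° + T_B·cos51° = 0 → T_B = 1.44014·T_A.
ΣF_y = 0: T_A·sin25° + T_B·sin51° = 140.
Substitute: T_A·(0.422618 + 1.44014·0.777146) = 140 → T_A = 90.802 ≈ 90.80 N.
Then T_B = 1.44014 × 90.802 = 130.8 N.

T_A = 90.80 N, T_B = 130.8 N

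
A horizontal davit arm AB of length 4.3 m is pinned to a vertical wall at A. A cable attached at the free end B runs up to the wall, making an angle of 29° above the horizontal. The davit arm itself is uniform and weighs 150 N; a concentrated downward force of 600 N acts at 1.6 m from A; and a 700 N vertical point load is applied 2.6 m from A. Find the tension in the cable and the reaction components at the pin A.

T = 1488 N, A_x = 1302 N, A_y = 728.5 N

ΣM about A: T·sin29°·4.3 − 150·2.15 − 600·1.6 − 700·2.6 = 0 → T = 3102.5/(4.3·0.48481) = 1488.24 ≈ 1488 N.
ΣF_x = 0: A_x − T·cos29° = 0 → A_x = 1488.24 × 0.87462 = 1302 N.
ΣF_y = 0: A_y + T·sin29° − 150 − 600 − 700 = 0 → A_y = 1450 − 1488.24 × 0.48481 = 728.5 N.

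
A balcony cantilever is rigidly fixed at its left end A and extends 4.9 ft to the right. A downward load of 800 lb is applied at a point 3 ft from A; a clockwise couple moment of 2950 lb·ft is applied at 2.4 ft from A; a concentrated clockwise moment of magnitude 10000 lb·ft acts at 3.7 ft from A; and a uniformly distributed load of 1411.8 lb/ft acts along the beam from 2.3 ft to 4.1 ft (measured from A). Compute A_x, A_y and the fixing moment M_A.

Resultant of the distributed load: 1411.8 × 1.8 = 2541.24 lb at 3.2 ft from A.
ΣF_x = 0: A_x = 0.
ΣF_y = 0: A_y − 800 − 1411.8·1.8 = 0 → A_y = 3341 lb.
ΣM about A: M_A − 800·3 − 2950 − 10000 − (1411.8·1.8)·3.2 = 0 → M_A = 23480 lb·ft.

A_x = 0, A_y = 3341 lb, M_A = 23480 lb·ft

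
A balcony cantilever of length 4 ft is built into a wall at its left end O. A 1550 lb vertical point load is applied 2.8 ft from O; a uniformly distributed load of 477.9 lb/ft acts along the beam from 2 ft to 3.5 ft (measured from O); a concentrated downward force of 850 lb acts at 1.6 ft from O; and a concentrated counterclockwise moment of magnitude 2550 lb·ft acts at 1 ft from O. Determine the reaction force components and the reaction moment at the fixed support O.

O_x = 0, O_y = 3117 lb, M_O = 5121 lb·ft

Resultant of the distributed load: 477.9 × 1.5 = 716.85 lb at 2.75 ft from O.
ΣF_x = 0: O_x = 0.
ΣF_y = 0: O_y − 1550 − 477.9·1.5 − 850 = 0 → O_y = 3117 lb.
ΣM about O: M_O − 1550·2.8 − (477.9·1.5)·2.75 − 850·1.6 + 2550 = 0 → M_O = 5121 lb·ft.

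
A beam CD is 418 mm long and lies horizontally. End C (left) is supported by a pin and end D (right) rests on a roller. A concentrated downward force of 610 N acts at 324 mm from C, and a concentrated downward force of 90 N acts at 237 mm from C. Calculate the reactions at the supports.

Moments about C: D_y·418 − 610·324 − 90·237 = 0 → D_y = 218970/418 = 523.852 ≈ 523.9 N.
ΣF_y = 0: C_y + 523.852 − 610 − 90 = 0 → C_y = 176.1 N.
ΣF_x = 0: no horizontal applied forces, so C_x = 0.

C_x = 0, C_y = 176.1 N, D_y = 523.9 N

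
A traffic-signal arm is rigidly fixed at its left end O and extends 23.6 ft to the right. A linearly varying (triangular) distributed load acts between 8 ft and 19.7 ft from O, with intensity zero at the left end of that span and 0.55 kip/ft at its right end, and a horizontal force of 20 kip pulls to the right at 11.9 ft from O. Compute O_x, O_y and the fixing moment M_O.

O_x = -20.00 kip, O_y = 3.218 kip, M_O = 50.84 kip·ft

Resultant of the triangular load: ½ × 0.55 × 11.7 = 3.2175 kip, acting at 15.8 ft from O (one-third of the span from the peak).
ΣF_x = 0: O_x + 20 = 0 → O_x = -20.00 kip.
ΣF_y = 0: O_y − ½·0.55·11.7 = 0 → O_y = 3.218 kip.
ΣM about O: M_O − (½·0.55·11.7)·15.8 = 0 → M_O = 50.84 kip·ft.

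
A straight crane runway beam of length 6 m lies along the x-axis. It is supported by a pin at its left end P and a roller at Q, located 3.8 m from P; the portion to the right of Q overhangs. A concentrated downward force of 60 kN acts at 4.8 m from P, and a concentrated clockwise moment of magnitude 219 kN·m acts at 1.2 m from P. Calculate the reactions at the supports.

ΣM about P: Q_y·3.8 − 60·4.8 − 219 = 0 → Q_y = 507/3.8 = 133.421 ≈ 133.4 kN.
ΣF_y = 0: P_y + 133.421 − 60 = 0 → P_y = -73.42 kN.
ΣF_x = 0: no horizontal applied forces, so P_x = 0.

P_x = 0, P_y = -73.42 kN, Q_y = 133.4 kN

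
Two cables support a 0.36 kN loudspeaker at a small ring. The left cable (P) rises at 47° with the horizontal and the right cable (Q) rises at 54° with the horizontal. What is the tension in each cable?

ΣF_x = 0: −T_P·cos47° + T_Q·cos54° = 0 → T_Q = 1.16028·T_P.
ΣF_y = 0: T_P·sin47° + T_Q·sin54° = 0.36.
Substitute: T_P·(0.731354 + 1.16028·0.809017) = 0.36 → T_P = 0.215564 ≈ 0.2156 kN.
Then T_Q = 1.16028 × 0.215564 = 0.2501 kN.

T_P = 0.2156 kN, T_Q = 0.2501 kN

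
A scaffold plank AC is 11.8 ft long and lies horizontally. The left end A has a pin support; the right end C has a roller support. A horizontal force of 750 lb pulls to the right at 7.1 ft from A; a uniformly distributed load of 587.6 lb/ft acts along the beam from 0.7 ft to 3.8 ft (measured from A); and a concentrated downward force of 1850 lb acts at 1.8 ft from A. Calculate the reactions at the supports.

A_x = -750.0 lb, A_y = 3042 lb, C_y = 629.5 lb

Resultant of the distributed load: 587.6 × 3.1 = 1821.56 lb at 2.25 ft from A.
ΣM about A: C_y·11.8 − (587.6·3.1)·2.25 − 1850·1.8 = 0 → C_y = 7428.51/11.8 = 629.535 ≈ 629.5 lb.
ΣF_y = 0: A_y + 629.535 − 587.6·3.1 − 1850 = 0 → A_y = 3042 lb.
ΣF_x = 0: A_x + 750 = 0 → A_x = -750.0 lb.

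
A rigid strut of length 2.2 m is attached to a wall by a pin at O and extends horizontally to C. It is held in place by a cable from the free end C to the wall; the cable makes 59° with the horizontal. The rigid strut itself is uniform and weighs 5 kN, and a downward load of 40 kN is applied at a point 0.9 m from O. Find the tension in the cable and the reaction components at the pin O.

ΣM about O: T·sin59°·2.2 − 5·1.1 − 40·0.9 = 0 → T = 41.5/(2.2·0.857167) = 22.007 ≈ 22.01 kN.
ΣF_x = 0: O_x − T·cos59° = 0 → O_x = 22.007 × 0.515038 = 11.33 kN.
ΣF_y = 0: O_y + T·sin59° − 5 − 40 = 0 → O_y = 45 − 22.007 × 0.857167 = 26.14 kN.

T = 22.01 kN, O_x = 11.33 kN, O_y = 26.14 kN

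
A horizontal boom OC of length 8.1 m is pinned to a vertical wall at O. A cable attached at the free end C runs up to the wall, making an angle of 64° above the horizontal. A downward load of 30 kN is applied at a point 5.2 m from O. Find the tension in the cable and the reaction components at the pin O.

ΣM about O: T·sin64°·8.1 − 30·5.2 = 0 → T = 156/(8.1·0.898794) = 21.4279 ≈ 21.43 kN.
ΣF_x = 0: O_x − T·cos64° = 0 → O_x = 21.4279 × 0.438371 = 9.393 kN.
ΣF_y = 0: O_y + T·sin64° − 30 = 0 → O_y = 30 − 21.4279 × 0.898794 = 10.74 kN.

T = 21.43 kN, O_x = 9.393 kN, O_y = 10.74 kN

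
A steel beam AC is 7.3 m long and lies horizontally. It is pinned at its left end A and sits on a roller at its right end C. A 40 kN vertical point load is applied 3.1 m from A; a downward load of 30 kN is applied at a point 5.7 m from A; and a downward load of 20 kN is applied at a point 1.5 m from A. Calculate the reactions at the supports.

ΣM about A: C_y·7.3 − 40·3.1 − 30·5.7 − 20·1.5 = 0 → C_y = 325/7.3 = 44.5205 ≈ 44.52 kN.
ΣF_y = 0: A_y + 44.5205 − 40 − 30 − 20 = 0 → A_y = 45.48 kN.
ΣF_x = 0: no horizontal applied forces, so A_x = 0.

A_x = 0, A_y = 45.48 kN, C_y = 44.52 kN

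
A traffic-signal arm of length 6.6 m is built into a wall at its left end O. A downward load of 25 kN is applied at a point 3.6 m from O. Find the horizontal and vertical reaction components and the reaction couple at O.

O_x = 0, O_y = 25.00 kN, M_O = 90.00 kN·m

ΣF_x = 0: O_x = 0.
ΣF_y = 0: O_y − 25 = 0 → O_y = 25.00 kN.
ΣM about O: M_O − 25·3.6 = 0 → M_O = 90.00 kN·m.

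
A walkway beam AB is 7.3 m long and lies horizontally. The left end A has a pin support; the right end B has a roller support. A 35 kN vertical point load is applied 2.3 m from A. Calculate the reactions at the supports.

Moments about A: B_y·7.3 − 35·2.3 = 0 → B_y = 80.5/7.3 = 11.0274 ≈ 11.03 kN.
ΣF_y = 0: A_y + 11.0274 − 35 = 0 → A_y = 23.97 kN.
ΣF_x = 0: no horizontal applied forces, so A_x = 0.

A_x = 0, A_y = 23.97 kN, B_y = 11.03 kN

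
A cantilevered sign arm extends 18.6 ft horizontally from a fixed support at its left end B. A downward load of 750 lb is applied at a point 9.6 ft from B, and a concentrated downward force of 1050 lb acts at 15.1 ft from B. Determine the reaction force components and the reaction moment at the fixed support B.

B_x = 0, B_y = 1800 lb, M_B = 23060 lb·ft

ΣF_x = 0: B_x = 0.
ΣF_y = 0: B_y − 750 − 1050 = 0 → B_y = 1800 lb.
ΣM about B: M_B − 750·9.6 − 1050·15.1 = 0 → M_B = 23060 lb·ft.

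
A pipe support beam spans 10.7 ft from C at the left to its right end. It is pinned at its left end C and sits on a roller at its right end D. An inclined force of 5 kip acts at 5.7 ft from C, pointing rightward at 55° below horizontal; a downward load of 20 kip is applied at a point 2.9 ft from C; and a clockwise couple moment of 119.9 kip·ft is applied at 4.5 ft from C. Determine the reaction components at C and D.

Taking moments about C: D_y·10.7 − 5·sin55°·5.7 − 20·2.9 − 119.9 = 0 → D_y = 201.246/10.7 = 18.808 ≈ 18.81 kip.
ΣF_y = 0: C_y + 18.808 − 5·sin55° − 20 = 0 → C_y = 5.288 kip.
ΣF_x = 0: C_x + 5·cos55° = 0 → C_x = -2.868 kip.

C_x = -2.868 kip, C_y = 5.288 kip, D_y = 18.81 kip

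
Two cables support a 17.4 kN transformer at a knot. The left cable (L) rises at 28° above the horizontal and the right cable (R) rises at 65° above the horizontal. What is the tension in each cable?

T_L = 7.364 kN, T_R = 15.38 kN

ΣF_x = 0: −T_L·cos28° + T_R·cos65° = 0 → T_R = 2.08923·T_L.
ΣF_y = 0: T_L·sin28° + T_R·sin65° = 17.4.
Substitute: T_L·(0.469472 + 2.08923·0.906308) = 17.4 → T_L = 7.36365 ≈ 7.364 kN.
Then T_R = 2.08923 × 7.36365 = 15.38 kN.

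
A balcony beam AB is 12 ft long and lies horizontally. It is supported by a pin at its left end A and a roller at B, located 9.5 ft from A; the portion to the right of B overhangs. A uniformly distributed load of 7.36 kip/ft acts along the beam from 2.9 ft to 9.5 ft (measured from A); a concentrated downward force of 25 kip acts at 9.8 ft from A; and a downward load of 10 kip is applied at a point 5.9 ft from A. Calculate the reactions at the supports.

A_x = 0, A_y = 19.87 kip, B_y = 63.70 kip

Resultant of the distributed load: 7.36 × 6.6 = 48.576 kip at 6.2 ft from A.
ΣM about A: B_y·9.5 − (7.36·6.6)·6.2 − 25·9.8 − 10·5.9 = 0 → B_y = 605.1712/9.5 = 63.7022 ≈ 63.70 kip.
ΣF_y = 0: A_y + 63.7022 − 7.36·6.6 − 25 − 10 = 0 → A_y = 19.87 kip.
ΣF_x = 0: no horizontal applied forces, so A_x = 0.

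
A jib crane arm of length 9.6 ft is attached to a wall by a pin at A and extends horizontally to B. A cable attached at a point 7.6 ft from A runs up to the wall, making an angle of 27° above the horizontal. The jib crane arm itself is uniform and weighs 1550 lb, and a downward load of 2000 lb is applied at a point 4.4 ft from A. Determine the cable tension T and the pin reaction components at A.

T = 4707 lb, A_x = 4194 lb, A_y = 1413 lb

ΣM about A: T·sin27°·7.6 − 1550·4.8 − 2000·4.4 = 0 → T = 16240/(7.6·0.45399) = 4706.8 ≈ 4707 lb.
ΣF_x = 0: A_x − T·cos27° = 0 → A_x = 4706.8 × 0.891007 = 4194 lb.
ΣF_y = 0: A_y + T·sin27° − 1550 − 2000 = 0 → A_y = 3550 − 4706.8 × 0.45399 = 1413 lb.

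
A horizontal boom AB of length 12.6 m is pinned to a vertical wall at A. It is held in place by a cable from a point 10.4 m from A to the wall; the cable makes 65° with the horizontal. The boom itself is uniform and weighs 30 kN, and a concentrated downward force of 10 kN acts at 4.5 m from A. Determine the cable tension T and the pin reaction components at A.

ΣM about A: T·sin65°·10.4 − 30·6.3 − 10·4.5 = 0 → T = 234/(10.4·0.906308) = 24.826 ≈ 24.83 kN.
ΣF_x = 0: A_x − T·cos65° = 0 → A_x = 24.826 × 0.422618 = 10.49 kN.
ΣF_y = 0: A_y + T·sin65° − 30 − 10 = 0 → A_y = 40 − 24.826 × 0.906308 = 17.50 kN.

T = 24.83 kN, A_x = 10.49 kN, A_y = 17.50 kN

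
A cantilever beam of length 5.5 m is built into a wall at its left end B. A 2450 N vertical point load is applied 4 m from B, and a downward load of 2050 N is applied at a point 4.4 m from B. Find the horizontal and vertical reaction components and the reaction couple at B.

B_x = 0, B_y = 4500 N, M_B = 18820 N·m

ΣF_x = 0: B_x = 0.
ΣF_y = 0: B_y − 2450 − 2050 = 0 → B_y = 4500 N.
ΣM about B: M_B − 2450·4 − 2050·4.4 = 0 → M_B = 18820 N·m.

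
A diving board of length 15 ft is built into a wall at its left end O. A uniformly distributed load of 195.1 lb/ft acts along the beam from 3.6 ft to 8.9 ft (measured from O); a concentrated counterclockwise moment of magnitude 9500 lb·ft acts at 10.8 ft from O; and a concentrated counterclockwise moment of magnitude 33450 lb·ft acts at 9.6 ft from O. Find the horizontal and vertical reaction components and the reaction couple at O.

O_x = 0, O_y = 1034 lb, M_O = -36490 lb·ft

Resultant of the distributed load: 195.1 × 5.3 = 1034.03 lb at 6.25 ft from O.
ΣF_x = 0: O_x = 0.
ΣF_y = 0: O_y − 195.1·5.3 = 0 → O_y = 1034 lb.
ΣM about O: M_O − (195.1·5.3)·6.25 + 9500 + 33450 = 0 → M_O = -36490 lb·ft.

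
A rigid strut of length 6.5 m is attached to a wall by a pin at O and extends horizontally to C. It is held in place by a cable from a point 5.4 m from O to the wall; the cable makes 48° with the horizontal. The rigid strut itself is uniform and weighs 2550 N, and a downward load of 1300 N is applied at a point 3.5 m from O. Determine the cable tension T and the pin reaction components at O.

T = 3199 N, O_x = 2141 N, O_y = 1473 N

ΣM about O: T·sin48°·5.4 − 2550·3.25 − 1300·3.5 = 0 → T = 12837.5/(5.4·0.743145) = 3198.99 ≈ 3199 N.
ΣF_x = 0: O_x − T·cos48° = 0 → O_x = 3198.99 × 0.669131 = 2141 N.
ΣF_y = 0: O_y + T·sin48° − 2550 − 1300 = 0 → O_y = 3850 − 3198.99 × 0.743145 = 1473 N.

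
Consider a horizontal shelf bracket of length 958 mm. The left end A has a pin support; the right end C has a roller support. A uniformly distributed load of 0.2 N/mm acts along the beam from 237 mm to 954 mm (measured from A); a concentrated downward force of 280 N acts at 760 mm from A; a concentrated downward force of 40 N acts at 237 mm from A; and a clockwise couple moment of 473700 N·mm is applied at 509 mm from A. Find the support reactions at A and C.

A_x = 0, A_y = -352.2 N, C_y = 815.6 N

Resultant of the distributed load: 0.2 × 717 = 143.4 N at 595.5 mm from A.
ΣM about A: C_y·958 − (0.2·717)·595.5 − 280·760 − 40·237 − 473700 = 0 → C_y = 781374.7/958 = 815.631 ≈ 815.6 N.
ΣF_y = 0: A_y + 815.631 − 0.2·717 − 280 − 40 = 0 → A_y = -352.2 N.
ΣF_x = 0: no horizontal applied forces, so A_x = 0.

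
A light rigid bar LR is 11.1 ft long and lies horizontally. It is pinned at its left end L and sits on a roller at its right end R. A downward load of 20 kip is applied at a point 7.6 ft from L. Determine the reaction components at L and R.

Taking moments about L: R_y·11.1 − 20·7.6 = 0 → R_y = 152/11.1 = 13.6937 ≈ 13.69 kip.
ΣF_y = 0: L_y + 13.6937 − 20 = 0 → L_y = 6.306 kip.
ΣF_x = 0: no horizontal applied forces, so L_x = 0.

L_x = 0, L_y = 6.306 kip, R_y = 13.69 kip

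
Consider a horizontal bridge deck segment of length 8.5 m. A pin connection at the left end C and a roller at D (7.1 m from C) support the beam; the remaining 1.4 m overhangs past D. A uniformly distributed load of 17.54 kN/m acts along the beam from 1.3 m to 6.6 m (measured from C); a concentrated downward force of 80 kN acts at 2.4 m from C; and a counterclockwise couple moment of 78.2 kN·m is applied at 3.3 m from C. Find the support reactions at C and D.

C_x = 0, C_y = 105.2 kN, D_y = 67.75 kN

Resultant of the distributed load: 17.54 × 5.3 = 92.962 kN at 3.95 m from C.
Taking moments about C: D_y·7.1 − (17.54·5.3)·3.95 − 80·2.4 + 78.2 = 0 → D_y = 480.9999/7.1 = 67.7465 ≈ 67.75 kN.
ΣF_y = 0: C_y + 67.7465 − 17.54·5.3 − 80 = 0 → C_y = 105.2 kN.
ΣF_x = 0: no horizontal applied forces, so C_x = 0.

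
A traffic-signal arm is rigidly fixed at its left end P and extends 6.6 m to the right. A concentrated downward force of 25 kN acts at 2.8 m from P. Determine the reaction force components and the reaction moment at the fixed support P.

P_x = 0, P_y = 25.00 kN, M_P = 70.00 kN·m

ΣF_x = 0: P_x = 0.
ΣF_y = 0: P_y − 25 = 0 → P_y = 25.00 kN.
ΣM about P: M_P − 25·2.8 = 0 → M_P = 70.00 kN·m.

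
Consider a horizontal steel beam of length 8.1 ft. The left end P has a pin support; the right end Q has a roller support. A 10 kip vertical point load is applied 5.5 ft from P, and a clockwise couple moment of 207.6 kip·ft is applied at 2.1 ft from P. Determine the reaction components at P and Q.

ΣM about P: Q_y·8.1 − 10·5.5 − 207.6 = 0 → Q_y = 262.6/8.1 = 32.4198 ≈ 32.42 kip.
ΣF_y = 0: P_y + 32.4198 − 10 = 0 → P_y = -22.42 kip.
ΣF_x = 0: no horizontal applied forces, so P_x = 0.

P_x = 0, P_y = -22.42 kip, Q_y = 32.42 kip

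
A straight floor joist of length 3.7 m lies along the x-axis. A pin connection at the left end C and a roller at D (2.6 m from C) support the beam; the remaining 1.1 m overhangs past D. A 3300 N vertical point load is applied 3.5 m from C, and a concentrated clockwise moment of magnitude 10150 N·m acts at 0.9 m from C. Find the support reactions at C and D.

Moments about C: D_y·2.6 − 3300·3.5 − 10150 = 0 → D_y = 21700/2.6 = 8346.15 ≈ 8346 N.
ΣF_y = 0: C_y + 8346.15 − 3300 = 0 → C_y = -5046 N.
ΣF_x = 0: no horizontal applied forces, so C_x = 0.

C_x = 0, C_y = -5046 N, D_y = 8346 N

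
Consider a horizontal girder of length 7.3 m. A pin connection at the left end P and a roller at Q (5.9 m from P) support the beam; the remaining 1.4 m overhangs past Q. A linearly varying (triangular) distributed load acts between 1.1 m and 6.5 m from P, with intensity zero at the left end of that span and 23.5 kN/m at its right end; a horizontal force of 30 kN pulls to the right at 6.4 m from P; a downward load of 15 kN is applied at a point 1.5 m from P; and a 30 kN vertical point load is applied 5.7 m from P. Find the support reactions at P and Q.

P_x = -30.00 kN, P_y = 25.11 kN, Q_y = 83.34 kN

Resultant of the triangular load: ½ × 23.5 × 5.4 = 63.45 kN, acting at 4.7 m from P (one-third of the span from the peak).
Taking moments about P: Q_y·5.9 − (½·23.5·5.4)·4.7 − 15·1.5 − 30·5.7 = 0 → Q_y = 491.715/5.9 = 83.3415 ≈ 83.34 kN.
ΣF_y = 0: P_y + 83.3415 − ½·23.5·5.4 − 15 − 30 = 0 → P_y = 25.11 kN.
ΣF_x = 0: P_x + 30 = 0 → P_x = -30.00 kN.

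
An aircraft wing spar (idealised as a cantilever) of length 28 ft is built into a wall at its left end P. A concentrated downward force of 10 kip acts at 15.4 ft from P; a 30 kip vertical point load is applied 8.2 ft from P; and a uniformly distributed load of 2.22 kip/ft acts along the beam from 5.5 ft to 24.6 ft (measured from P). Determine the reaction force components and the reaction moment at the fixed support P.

P_x = 0, P_y = 82.40 kip, M_P = 1038 kip·ft

Resultant of the distributed load: 2.22 × 19.1 = 42.402 kip at 15.05 ft from P.
ΣF_x = 0: P_x = 0.
ΣF_y = 0: P_y − 10 − 30 − 2.22·19.1 = 0 → P_y = 82.40 kip.
ΣM about P: M_P − 10·15.4 − 30·8.2 − (2.22·19.1)·15.05 = 0 → M_P = 1038 kip·ft.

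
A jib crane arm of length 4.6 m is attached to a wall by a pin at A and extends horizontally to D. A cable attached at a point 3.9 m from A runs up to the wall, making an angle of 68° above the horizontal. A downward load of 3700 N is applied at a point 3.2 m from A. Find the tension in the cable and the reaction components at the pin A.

T = 3274 N, A_x = 1227 N, A_y = 664.1 N

ΣM about A: T·sin68°·3.9 − 3700·3.2 = 0 → T = 11840/(3.9·0.927184) = 3274.32 ≈ 3274 N.
ΣF_x = 0: A_x − T·cos68° = 0 → A_x = 3274.32 × 0.374607 = 1227 N.
ΣF_y = 0: A_y + T·sin68° − 3700 = 0 → A_y = 3700 − 3274.32 × 0.927184 = 664.1 N.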